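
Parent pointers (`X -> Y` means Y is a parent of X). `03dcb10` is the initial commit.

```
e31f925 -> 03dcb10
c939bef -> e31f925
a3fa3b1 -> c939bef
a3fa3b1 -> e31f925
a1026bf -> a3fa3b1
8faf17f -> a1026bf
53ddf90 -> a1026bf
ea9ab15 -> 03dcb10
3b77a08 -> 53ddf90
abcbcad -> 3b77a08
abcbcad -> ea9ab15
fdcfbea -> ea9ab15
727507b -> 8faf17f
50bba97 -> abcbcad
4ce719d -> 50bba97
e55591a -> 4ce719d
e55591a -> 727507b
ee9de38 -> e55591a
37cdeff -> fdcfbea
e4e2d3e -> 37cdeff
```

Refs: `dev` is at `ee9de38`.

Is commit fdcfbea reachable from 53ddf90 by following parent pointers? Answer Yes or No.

Ancestors of 53ddf90: {03dcb10, 53ddf90, a1026bf, a3fa3b1, c939bef, e31f925}.
fdcfbea is not in that set, so it is not an ancestor of 53ddf90.

No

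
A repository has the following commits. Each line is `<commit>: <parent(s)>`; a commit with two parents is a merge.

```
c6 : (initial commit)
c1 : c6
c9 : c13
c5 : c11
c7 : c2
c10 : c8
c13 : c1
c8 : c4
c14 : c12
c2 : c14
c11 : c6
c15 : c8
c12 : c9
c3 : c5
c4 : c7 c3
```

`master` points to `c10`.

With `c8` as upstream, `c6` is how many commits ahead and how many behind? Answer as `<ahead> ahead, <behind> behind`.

0 ahead, 12 behind

Reachable from c6: {c6}.
Reachable from c8: {c1, c11, c12, c13, c14, c2, c3, c4, c5, c6, c7, c8, c9}.
Only in c6's history (ahead): {} — 0.
Only in c8's history (behind): {c1, c11, c12, c13, c14, c2, c3, c4, c5, c7, c8, c9} — 12.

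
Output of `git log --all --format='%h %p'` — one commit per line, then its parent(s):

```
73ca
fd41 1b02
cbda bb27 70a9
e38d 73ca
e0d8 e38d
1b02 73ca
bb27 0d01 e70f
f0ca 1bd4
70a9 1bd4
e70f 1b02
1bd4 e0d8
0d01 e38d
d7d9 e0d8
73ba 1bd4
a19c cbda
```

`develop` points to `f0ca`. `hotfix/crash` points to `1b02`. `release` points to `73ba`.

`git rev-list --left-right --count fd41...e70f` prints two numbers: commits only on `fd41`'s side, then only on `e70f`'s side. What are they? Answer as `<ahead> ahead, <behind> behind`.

1 ahead, 1 behind

Reachable from fd41: {1b02, 73ca, fd41}.
Reachable from e70f: {1b02, 73ca, e70f}.
Only in fd41's history (ahead): {fd41} — 1.
Only in e70f's history (behind): {e70f} — 1.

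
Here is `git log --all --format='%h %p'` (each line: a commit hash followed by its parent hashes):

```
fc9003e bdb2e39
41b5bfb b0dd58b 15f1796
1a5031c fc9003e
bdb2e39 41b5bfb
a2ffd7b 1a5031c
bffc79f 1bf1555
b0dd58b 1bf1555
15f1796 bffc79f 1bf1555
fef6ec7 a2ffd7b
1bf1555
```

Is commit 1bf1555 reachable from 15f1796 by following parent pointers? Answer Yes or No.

Yes

Ancestors of 15f1796 (commits reachable by following parents): {15f1796, 1bf1555, bffc79f}.
1bf1555 is in that set, so it is an ancestor of 15f1796.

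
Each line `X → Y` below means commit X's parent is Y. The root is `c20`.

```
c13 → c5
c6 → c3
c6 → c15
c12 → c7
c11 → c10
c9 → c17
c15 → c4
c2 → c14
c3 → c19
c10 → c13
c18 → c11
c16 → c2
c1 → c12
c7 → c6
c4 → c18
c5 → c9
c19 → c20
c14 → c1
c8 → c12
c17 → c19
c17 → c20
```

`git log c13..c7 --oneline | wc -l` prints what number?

8

Reachable from c7: {c10, c11, c13, c15, c17, c18, c19, c20, c3, c4, c5, c6, c7, c9}.
Reachable from c13: {c13, c17, c19, c20, c5, c9}.
In c7's history but not c13's: {c10, c11, c15, c18, c3, c4, c6, c7} — 8 commits.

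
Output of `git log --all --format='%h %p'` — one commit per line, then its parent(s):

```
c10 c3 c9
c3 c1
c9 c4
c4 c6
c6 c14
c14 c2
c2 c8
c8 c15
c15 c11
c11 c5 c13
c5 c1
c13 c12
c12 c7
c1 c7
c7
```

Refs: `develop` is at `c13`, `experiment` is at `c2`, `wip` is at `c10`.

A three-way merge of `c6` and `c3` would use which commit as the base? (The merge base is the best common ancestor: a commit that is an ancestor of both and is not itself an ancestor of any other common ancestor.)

Ancestors of c6: {c1, c11, c12, c13, c14, c15, c2, c5, c6, c7, c8}.
Ancestors of c3: {c1, c3, c7}.
Common ancestors: {c1, c7}.
Among these, c1 is not an ancestor of any other common ancestor — it is the merge base.

c1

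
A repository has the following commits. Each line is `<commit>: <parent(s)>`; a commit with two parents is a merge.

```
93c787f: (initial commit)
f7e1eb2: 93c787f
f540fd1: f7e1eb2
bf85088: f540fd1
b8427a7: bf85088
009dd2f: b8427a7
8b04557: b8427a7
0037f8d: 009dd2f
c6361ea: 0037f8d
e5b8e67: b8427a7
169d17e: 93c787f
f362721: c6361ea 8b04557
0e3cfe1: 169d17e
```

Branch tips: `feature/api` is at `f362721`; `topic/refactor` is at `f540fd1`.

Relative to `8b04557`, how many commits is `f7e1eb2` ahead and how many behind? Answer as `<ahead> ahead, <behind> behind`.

0 ahead, 4 behind

Reachable from f7e1eb2: {93c787f, f7e1eb2}.
Reachable from 8b04557: {8b04557, 93c787f, b8427a7, bf85088, f540fd1, f7e1eb2}.
Only in f7e1eb2's history (ahead): {} — 0.
Only in 8b04557's history (behind): {8b04557, b8427a7, bf85088, f540fd1} — 4.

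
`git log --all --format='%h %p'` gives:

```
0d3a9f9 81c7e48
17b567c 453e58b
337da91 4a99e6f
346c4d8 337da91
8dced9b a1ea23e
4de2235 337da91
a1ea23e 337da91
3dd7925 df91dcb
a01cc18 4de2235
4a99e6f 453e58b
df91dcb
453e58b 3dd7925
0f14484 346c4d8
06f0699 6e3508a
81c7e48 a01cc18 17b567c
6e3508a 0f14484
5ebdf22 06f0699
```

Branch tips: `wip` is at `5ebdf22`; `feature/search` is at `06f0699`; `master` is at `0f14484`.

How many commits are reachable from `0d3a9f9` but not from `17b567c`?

Reachable from 0d3a9f9: {0d3a9f9, 17b567c, 337da91, 3dd7925, 453e58b, 4a99e6f, 4de2235, 81c7e48, a01cc18, df91dcb}.
Reachable from 17b567c: {17b567c, 3dd7925, 453e58b, df91dcb}.
In 0d3a9f9's history but not 17b567c's: {0d3a9f9, 337da91, 4a99e6f, 4de2235, 81c7e48, a01cc18} — 6 commits.

6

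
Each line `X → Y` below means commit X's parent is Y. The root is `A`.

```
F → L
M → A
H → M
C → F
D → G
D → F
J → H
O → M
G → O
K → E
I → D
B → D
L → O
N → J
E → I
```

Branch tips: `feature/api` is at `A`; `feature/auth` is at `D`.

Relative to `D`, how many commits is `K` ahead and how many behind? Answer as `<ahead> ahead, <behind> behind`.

Reachable from K: {A, D, E, F, G, I, K, L, M, O}.
Reachable from D: {A, D, F, G, L, M, O}.
Only in K's history (ahead): {E, I, K} — 3.
Only in D's history (behind): {} — 0.

3 ahead, 0 behind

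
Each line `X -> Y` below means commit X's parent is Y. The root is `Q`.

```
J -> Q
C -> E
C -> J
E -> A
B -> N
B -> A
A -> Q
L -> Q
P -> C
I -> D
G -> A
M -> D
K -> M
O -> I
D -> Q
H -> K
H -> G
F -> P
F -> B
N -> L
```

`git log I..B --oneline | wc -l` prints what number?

Reachable from B: {A, B, L, N, Q}.
Reachable from I: {D, I, Q}.
In B's history but not I's: {A, B, L, N} — 4 commits.

4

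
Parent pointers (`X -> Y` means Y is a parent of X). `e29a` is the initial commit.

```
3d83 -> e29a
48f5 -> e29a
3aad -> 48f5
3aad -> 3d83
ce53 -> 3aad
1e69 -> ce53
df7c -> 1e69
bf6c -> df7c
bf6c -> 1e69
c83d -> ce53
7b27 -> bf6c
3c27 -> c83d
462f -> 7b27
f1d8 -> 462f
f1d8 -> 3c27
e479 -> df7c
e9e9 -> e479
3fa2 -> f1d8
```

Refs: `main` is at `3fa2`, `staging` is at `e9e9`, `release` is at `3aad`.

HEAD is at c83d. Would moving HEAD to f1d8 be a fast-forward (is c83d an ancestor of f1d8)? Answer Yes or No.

Yes

A fast-forward from c83d to f1d8 is possible iff c83d is an ancestor of f1d8.
Ancestors of f1d8: {1e69, 3aad, 3c27, 3d83, 462f, 48f5, 7b27, bf6c, c83d, ce53, df7c, e29a, f1d8}.
c83d is among them, so fast-forward is possible.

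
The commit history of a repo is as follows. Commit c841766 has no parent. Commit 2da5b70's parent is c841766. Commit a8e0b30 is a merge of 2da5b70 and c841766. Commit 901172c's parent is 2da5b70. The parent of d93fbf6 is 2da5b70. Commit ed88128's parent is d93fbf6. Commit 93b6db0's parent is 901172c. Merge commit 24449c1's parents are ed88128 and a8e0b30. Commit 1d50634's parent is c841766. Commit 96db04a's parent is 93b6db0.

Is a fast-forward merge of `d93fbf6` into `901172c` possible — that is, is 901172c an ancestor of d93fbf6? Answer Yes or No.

A fast-forward from 901172c to d93fbf6 is possible iff 901172c is an ancestor of d93fbf6.
Ancestors of d93fbf6: {2da5b70, c841766, d93fbf6}.
901172c is not among them, so fast-forward is not possible.

No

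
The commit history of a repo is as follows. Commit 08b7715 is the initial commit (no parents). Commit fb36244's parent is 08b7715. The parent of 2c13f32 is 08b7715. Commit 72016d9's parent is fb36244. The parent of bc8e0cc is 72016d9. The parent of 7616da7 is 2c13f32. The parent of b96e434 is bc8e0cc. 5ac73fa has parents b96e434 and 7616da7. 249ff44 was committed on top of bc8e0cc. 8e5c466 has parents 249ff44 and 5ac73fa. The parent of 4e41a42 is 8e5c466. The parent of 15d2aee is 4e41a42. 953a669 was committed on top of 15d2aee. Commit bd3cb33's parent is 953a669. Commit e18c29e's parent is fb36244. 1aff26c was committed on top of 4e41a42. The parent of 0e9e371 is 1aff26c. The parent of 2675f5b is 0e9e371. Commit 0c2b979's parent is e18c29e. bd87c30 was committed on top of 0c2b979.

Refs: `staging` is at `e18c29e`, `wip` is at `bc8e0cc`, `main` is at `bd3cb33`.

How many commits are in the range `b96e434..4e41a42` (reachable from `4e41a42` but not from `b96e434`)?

Reachable from 4e41a42: {08b7715, 249ff44, 2c13f32, 4e41a42, 5ac73fa, 72016d9, 7616da7, 8e5c466, b96e434, bc8e0cc, fb36244}.
Reachable from b96e434: {08b7715, 72016d9, b96e434, bc8e0cc, fb36244}.
In 4e41a42's history but not b96e434's: {249ff44, 2c13f32, 4e41a42, 5ac73fa, 7616da7, 8e5c466} — 6 commits.

6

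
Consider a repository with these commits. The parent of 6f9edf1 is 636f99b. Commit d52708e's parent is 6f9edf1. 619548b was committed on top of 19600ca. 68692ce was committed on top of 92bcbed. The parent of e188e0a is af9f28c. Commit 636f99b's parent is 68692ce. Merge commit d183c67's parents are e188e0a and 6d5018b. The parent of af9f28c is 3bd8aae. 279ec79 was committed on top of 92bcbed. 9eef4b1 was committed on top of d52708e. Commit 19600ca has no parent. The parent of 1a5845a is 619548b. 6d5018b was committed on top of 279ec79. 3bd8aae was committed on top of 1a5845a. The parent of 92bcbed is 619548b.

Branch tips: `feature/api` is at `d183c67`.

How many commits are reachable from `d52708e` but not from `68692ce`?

3

Reachable from d52708e: {19600ca, 619548b, 636f99b, 68692ce, 6f9edf1, 92bcbed, d52708e}.
Reachable from 68692ce: {19600ca, 619548b, 68692ce, 92bcbed}.
In d52708e's history but not 68692ce's: {636f99b, 6f9edf1, d52708e} — 3 commits.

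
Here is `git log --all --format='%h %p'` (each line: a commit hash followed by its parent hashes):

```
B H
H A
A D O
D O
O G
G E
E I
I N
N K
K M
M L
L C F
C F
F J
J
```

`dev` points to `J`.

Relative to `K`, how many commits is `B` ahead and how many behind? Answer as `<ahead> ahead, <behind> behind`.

9 ahead, 0 behind

Reachable from B: {A, B, C, D, E, F, G, H, I, J, K, L, M, N, O}.
Reachable from K: {C, F, J, K, L, M}.
Only in B's history (ahead): {A, B, D, E, G, H, I, N, O} — 9.
Only in K's history (behind): {} — 0.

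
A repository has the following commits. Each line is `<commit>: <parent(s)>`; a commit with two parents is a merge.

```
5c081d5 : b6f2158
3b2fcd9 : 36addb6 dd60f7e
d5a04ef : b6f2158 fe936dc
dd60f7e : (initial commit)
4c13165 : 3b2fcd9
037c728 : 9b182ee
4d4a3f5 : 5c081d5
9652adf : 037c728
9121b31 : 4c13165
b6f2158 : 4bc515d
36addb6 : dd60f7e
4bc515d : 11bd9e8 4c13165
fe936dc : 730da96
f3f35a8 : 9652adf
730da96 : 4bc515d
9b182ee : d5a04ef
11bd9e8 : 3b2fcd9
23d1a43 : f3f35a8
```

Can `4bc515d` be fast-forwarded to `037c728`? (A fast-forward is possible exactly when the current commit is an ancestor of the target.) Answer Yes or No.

A fast-forward from 4bc515d to 037c728 is possible iff 4bc515d is an ancestor of 037c728.
Ancestors of 037c728: {037c728, 11bd9e8, 36addb6, 3b2fcd9, 4bc515d, 4c13165, 730da96, 9b182ee, b6f2158, d5a04ef, dd60f7e, fe936dc}.
4bc515d is among them, so fast-forward is possible.

Yes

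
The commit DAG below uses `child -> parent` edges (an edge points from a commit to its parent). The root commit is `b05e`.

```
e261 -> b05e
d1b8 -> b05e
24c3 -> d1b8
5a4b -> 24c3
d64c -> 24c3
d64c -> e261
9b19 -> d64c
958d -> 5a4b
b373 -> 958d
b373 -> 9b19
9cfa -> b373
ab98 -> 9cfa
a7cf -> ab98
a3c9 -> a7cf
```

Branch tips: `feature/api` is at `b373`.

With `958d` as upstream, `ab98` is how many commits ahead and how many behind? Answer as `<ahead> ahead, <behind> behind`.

6 ahead, 0 behind

Reachable from ab98: {24c3, 5a4b, 958d, 9b19, 9cfa, ab98, b05e, b373, d1b8, d64c, e261}.
Reachable from 958d: {24c3, 5a4b, 958d, b05e, d1b8}.
Only in ab98's history (ahead): {9b19, 9cfa, ab98, b373, d64c, e261} — 6.
Only in 958d's history (behind): {} — 0.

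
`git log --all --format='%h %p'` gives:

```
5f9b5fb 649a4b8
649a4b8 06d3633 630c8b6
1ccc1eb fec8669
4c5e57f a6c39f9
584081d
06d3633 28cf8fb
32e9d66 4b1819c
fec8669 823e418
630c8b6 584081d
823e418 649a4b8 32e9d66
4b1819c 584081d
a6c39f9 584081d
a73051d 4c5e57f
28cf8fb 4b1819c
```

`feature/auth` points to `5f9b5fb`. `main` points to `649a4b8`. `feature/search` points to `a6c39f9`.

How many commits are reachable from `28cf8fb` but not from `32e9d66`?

Reachable from 28cf8fb: {28cf8fb, 4b1819c, 584081d}.
Reachable from 32e9d66: {32e9d66, 4b1819c, 584081d}.
In 28cf8fb's history but not 32e9d66's: {28cf8fb} — 1 commit.

1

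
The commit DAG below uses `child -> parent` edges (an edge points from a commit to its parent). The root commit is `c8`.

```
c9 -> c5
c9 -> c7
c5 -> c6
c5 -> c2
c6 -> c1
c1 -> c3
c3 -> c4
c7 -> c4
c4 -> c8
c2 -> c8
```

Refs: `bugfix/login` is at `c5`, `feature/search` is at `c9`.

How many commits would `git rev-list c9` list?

Walking parent pointers from c9: reachable set = {c1, c2, c3, c4, c5, c6, c7, c8, c9}.
That is 9 commits.

9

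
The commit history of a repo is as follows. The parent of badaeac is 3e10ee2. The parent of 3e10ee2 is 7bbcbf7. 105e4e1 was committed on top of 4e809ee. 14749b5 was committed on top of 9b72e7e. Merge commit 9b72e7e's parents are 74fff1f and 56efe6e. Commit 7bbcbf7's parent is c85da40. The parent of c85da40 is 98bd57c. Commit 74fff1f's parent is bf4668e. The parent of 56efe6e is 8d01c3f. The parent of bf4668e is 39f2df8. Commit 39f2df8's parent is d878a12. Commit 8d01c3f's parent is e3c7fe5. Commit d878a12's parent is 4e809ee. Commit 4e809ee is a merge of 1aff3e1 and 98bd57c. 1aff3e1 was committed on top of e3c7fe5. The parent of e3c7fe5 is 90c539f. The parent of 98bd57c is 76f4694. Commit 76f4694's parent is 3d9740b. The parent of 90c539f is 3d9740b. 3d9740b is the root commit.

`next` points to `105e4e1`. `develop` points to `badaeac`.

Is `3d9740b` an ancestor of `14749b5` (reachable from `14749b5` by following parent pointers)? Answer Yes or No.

Ancestors of 14749b5 (commits reachable by following parents): {14749b5, 1aff3e1, 39f2df8, 3d9740b, 4e809ee, 56efe6e, 74fff1f, 76f4694, 8d01c3f, 90c539f, 98bd57c, 9b72e7e, bf4668e, d878a12, e3c7fe5}.
3d9740b is in that set, so it is an ancestor of 14749b5.

Yes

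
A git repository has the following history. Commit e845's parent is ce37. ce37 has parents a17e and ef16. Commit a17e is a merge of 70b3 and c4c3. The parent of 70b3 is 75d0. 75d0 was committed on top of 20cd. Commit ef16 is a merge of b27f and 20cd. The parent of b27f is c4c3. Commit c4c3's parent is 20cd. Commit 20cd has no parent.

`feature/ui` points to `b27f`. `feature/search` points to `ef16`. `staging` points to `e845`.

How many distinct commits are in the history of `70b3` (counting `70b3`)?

Walking parent pointers from 70b3: reachable set = {20cd, 70b3, 75d0}.
That is 3 commits.

3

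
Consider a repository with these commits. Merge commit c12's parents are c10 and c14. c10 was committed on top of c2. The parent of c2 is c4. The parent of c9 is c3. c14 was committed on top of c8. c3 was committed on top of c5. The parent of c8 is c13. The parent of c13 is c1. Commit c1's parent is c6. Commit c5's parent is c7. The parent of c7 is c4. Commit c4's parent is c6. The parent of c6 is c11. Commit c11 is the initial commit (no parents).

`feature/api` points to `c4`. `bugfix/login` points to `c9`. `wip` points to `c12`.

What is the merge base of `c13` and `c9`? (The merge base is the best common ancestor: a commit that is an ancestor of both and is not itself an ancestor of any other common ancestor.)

c6

Ancestors of c13: {c1, c11, c13, c6}.
Ancestors of c9: {c11, c3, c4, c5, c6, c7, c9}.
Common ancestors: {c11, c6}.
Among these, c6 is not an ancestor of any other common ancestor — it is the merge base.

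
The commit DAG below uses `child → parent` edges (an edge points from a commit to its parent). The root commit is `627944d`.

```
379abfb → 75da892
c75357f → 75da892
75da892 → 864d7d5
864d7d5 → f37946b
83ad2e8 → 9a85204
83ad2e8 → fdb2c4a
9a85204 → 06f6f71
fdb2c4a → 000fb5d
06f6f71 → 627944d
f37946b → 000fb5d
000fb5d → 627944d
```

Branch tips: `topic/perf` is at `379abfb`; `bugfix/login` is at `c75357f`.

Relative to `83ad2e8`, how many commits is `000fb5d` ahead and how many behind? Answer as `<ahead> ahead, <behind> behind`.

Reachable from 000fb5d: {000fb5d, 627944d}.
Reachable from 83ad2e8: {000fb5d, 06f6f71, 627944d, 83ad2e8, 9a85204, fdb2c4a}.
Only in 000fb5d's history (ahead): {} — 0.
Only in 83ad2e8's history (behind): {06f6f71, 83ad2e8, 9a85204, fdb2c4a} — 4.

0 ahead, 4 behind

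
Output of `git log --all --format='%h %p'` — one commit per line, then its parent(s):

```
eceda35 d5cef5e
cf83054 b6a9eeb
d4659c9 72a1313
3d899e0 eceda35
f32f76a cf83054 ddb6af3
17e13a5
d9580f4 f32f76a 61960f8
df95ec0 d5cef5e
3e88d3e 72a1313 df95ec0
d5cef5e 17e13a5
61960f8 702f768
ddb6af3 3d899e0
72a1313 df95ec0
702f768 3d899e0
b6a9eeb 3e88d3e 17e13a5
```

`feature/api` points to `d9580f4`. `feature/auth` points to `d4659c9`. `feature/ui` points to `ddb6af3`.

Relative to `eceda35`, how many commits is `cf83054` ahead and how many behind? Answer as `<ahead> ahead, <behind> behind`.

5 ahead, 1 behind

Reachable from cf83054: {17e13a5, 3e88d3e, 72a1313, b6a9eeb, cf83054, d5cef5e, df95ec0}.
Reachable from eceda35: {17e13a5, d5cef5e, eceda35}.
Only in cf83054's history (ahead): {3e88d3e, 72a1313, b6a9eeb, cf83054, df95ec0} — 5.
Only in eceda35's history (behind): {eceda35} — 1.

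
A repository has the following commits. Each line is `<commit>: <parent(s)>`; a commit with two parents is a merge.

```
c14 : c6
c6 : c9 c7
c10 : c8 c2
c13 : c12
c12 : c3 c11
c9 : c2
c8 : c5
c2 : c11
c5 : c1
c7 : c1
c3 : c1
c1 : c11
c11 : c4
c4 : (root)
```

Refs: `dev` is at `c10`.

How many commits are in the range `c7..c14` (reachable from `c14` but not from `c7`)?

4

Reachable from c14: {c1, c11, c14, c2, c4, c6, c7, c9}.
Reachable from c7: {c1, c11, c4, c7}.
In c14's history but not c7's: {c14, c2, c6, c9} — 4 commits.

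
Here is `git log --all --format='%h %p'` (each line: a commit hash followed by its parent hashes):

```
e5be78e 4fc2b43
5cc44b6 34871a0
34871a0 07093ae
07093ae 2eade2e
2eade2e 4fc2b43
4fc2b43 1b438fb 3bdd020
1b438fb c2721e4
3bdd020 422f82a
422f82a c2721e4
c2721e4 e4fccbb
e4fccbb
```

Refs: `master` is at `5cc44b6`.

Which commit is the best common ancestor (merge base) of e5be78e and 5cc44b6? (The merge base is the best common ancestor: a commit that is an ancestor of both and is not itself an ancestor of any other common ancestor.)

Ancestors of e5be78e: {1b438fb, 3bdd020, 422f82a, 4fc2b43, c2721e4, e4fccbb, e5be78e}.
Ancestors of 5cc44b6: {07093ae, 1b438fb, 2eade2e, 34871a0, 3bdd020, 422f82a, 4fc2b43, 5cc44b6, c2721e4, e4fccbb}.
Common ancestors: {1b438fb, 3bdd020, 422f82a, 4fc2b43, c2721e4, e4fccbb}.
Among these, 4fc2b43 is not an ancestor of any other common ancestor — it is the merge base.

4fc2b43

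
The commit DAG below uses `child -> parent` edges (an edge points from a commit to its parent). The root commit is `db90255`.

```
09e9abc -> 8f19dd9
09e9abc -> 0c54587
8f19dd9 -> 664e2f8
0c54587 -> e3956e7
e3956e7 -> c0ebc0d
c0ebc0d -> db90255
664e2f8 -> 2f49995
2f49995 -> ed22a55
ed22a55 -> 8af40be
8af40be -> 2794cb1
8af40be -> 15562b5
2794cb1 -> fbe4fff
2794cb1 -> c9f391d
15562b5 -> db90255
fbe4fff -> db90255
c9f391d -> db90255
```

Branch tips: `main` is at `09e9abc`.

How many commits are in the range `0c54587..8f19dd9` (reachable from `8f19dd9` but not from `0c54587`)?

9

Reachable from 8f19dd9: {15562b5, 2794cb1, 2f49995, 664e2f8, 8af40be, 8f19dd9, c9f391d, db90255, ed22a55, fbe4fff}.
Reachable from 0c54587: {0c54587, c0ebc0d, db90255, e3956e7}.
In 8f19dd9's history but not 0c54587's: {15562b5, 2794cb1, 2f49995, 664e2f8, 8af40be, 8f19dd9, c9f391d, ed22a55, fbe4fff} — 9 commits.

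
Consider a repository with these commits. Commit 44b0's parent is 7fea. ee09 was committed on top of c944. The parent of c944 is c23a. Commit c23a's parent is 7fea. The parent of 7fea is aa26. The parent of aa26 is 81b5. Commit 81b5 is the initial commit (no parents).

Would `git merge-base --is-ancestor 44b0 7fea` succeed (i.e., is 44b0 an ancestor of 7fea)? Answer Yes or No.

No

Ancestors of 7fea: {7fea, 81b5, aa26}.
44b0 is not in that set, so it is not an ancestor of 7fea.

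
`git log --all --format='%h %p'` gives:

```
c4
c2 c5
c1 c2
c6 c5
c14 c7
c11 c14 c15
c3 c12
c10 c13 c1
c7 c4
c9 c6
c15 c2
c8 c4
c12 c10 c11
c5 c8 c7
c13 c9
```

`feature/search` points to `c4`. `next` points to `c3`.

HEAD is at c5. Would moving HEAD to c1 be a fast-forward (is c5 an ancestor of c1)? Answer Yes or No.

Yes

A fast-forward from c5 to c1 is possible iff c5 is an ancestor of c1.
Ancestors of c1: {c1, c2, c4, c5, c7, c8}.
c5 is among them, so fast-forward is possible.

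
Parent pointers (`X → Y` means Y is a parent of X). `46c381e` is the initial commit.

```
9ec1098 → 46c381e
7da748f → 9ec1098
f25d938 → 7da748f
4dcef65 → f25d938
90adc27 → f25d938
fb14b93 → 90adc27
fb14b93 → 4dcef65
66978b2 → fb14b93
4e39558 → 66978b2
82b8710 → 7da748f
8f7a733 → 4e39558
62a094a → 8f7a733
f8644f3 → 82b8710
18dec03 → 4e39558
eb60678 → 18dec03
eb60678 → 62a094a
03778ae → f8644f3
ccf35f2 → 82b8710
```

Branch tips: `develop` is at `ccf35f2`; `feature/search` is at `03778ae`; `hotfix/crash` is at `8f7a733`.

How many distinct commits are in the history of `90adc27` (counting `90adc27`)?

5

Walking parent pointers from 90adc27: reachable set = {46c381e, 7da748f, 90adc27, 9ec1098, f25d938}.
That is 5 commits.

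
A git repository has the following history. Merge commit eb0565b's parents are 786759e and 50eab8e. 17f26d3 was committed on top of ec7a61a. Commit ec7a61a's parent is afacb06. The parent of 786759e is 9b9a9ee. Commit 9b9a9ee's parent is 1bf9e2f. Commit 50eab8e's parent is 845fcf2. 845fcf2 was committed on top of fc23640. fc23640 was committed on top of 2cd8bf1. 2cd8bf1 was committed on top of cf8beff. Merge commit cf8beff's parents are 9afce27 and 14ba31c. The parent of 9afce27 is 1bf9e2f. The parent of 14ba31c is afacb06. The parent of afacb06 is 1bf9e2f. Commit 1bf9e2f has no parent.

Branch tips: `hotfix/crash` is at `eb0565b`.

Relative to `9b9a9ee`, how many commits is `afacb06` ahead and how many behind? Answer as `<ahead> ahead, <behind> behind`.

Reachable from afacb06: {1bf9e2f, afacb06}.
Reachable from 9b9a9ee: {1bf9e2f, 9b9a9ee}.
Only in afacb06's history (ahead): {afacb06} — 1.
Only in 9b9a9ee's history (behind): {9b9a9ee} — 1.

1 ahead, 1 behind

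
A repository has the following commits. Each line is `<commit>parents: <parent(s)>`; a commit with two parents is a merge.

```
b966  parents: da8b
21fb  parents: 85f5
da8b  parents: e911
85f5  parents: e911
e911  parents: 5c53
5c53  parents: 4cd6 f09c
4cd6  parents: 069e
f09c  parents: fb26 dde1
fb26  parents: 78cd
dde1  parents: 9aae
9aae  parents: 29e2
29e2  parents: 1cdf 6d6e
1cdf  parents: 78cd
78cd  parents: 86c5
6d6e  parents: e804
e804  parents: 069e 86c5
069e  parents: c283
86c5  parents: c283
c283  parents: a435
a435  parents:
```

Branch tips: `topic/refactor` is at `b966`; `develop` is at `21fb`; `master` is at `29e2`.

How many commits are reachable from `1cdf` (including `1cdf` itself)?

5

Walking parent pointers from 1cdf: reachable set = {1cdf, 78cd, 86c5, a435, c283}.
That is 5 commits.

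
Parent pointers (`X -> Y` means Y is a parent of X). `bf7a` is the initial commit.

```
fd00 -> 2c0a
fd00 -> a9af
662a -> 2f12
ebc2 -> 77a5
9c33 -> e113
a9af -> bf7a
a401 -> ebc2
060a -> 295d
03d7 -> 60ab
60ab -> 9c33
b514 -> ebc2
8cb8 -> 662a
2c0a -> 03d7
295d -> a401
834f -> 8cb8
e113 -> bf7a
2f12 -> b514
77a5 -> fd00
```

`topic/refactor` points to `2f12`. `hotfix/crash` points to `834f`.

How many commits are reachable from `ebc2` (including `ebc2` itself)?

10

Walking parent pointers from ebc2: reachable set = {03d7, 2c0a, 60ab, 77a5, 9c33, a9af, bf7a, e113, ebc2, fd00}.
That is 10 commits.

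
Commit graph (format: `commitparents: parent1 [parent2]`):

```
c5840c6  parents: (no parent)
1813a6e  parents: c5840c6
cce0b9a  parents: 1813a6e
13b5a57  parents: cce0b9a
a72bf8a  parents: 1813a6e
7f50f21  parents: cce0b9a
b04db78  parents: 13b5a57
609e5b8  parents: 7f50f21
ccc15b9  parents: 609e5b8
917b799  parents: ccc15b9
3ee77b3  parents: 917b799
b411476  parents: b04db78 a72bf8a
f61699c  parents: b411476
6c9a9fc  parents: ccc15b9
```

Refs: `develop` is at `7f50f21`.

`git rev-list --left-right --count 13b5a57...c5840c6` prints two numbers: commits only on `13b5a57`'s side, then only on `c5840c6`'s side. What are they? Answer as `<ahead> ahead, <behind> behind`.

Reachable from 13b5a57: {13b5a57, 1813a6e, c5840c6, cce0b9a}.
Reachable from c5840c6: {c5840c6}.
Only in 13b5a57's history (ahead): {13b5a57, 1813a6e, cce0b9a} — 3.
Only in c5840c6's history (behind): {} — 0.

3 ahead, 0 behind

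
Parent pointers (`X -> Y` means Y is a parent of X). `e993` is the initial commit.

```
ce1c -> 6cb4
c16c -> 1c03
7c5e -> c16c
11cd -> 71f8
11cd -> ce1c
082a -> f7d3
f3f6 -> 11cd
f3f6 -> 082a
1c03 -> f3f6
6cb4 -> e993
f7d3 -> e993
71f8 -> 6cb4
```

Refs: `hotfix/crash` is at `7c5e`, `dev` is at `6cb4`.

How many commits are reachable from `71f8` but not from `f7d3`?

Reachable from 71f8: {6cb4, 71f8, e993}.
Reachable from f7d3: {e993, f7d3}.
In 71f8's history but not f7d3's: {6cb4, 71f8} — 2 commits.

2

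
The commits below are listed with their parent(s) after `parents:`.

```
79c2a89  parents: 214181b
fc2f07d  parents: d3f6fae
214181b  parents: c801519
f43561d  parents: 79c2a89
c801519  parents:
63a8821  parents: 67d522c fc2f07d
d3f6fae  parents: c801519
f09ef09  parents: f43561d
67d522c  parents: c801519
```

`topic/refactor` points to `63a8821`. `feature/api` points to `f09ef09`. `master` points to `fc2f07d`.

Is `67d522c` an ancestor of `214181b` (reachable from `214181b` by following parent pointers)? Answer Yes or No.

Ancestors of 214181b: {214181b, c801519}.
67d522c is not in that set, so it is not an ancestor of 214181b.

No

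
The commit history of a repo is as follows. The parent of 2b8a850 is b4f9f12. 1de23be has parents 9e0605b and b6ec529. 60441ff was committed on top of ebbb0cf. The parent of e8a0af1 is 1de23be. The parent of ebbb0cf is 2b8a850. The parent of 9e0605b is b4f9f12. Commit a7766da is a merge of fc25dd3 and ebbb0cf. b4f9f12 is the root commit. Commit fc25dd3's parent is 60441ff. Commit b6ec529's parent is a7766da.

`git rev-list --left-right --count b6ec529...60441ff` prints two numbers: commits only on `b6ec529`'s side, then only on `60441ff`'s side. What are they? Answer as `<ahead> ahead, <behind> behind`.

3 ahead, 0 behind

Reachable from b6ec529: {2b8a850, 60441ff, a7766da, b4f9f12, b6ec529, ebbb0cf, fc25dd3}.
Reachable from 60441ff: {2b8a850, 60441ff, b4f9f12, ebbb0cf}.
Only in b6ec529's history (ahead): {a7766da, b6ec529, fc25dd3} — 3.
Only in 60441ff's history (behind): {} — 0.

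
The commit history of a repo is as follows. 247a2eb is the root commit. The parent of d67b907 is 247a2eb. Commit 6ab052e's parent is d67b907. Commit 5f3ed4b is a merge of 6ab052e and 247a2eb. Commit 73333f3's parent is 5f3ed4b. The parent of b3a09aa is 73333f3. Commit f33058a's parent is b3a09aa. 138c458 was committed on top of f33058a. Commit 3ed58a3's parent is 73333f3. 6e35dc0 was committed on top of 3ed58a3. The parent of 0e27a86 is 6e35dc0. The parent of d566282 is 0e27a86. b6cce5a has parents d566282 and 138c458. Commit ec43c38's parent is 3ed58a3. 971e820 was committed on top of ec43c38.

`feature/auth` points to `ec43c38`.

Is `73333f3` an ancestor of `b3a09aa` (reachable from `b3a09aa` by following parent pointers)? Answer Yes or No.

Yes

Ancestors of b3a09aa (commits reachable by following parents): {247a2eb, 5f3ed4b, 6ab052e, 73333f3, b3a09aa, d67b907}.
73333f3 is in that set, so it is an ancestor of b3a09aa.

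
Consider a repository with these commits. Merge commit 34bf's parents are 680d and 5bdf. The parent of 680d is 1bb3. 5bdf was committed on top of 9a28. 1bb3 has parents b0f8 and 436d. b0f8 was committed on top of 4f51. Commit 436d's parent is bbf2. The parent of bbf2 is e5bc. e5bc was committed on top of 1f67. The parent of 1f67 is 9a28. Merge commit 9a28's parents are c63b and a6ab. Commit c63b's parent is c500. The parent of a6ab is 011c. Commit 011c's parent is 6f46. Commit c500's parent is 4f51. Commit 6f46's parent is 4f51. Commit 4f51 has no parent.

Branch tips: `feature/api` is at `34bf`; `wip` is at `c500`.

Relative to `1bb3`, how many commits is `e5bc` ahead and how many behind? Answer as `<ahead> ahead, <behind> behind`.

Reachable from e5bc: {011c, 1f67, 4f51, 6f46, 9a28, a6ab, c500, c63b, e5bc}.
Reachable from 1bb3: {011c, 1bb3, 1f67, 436d, 4f51, 6f46, 9a28, a6ab, b0f8, bbf2, c500, c63b, e5bc}.
Only in e5bc's history (ahead): {} — 0.
Only in 1bb3's history (behind): {1bb3, 436d, b0f8, bbf2} — 4.

0 ahead, 4 behind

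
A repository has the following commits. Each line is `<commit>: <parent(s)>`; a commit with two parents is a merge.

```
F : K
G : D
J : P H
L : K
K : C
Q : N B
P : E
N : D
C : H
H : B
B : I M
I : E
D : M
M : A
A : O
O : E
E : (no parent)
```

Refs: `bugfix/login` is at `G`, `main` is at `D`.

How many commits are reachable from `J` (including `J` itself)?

9

Walking parent pointers from J: reachable set = {A, B, E, H, I, J, M, O, P}.
That is 9 commits.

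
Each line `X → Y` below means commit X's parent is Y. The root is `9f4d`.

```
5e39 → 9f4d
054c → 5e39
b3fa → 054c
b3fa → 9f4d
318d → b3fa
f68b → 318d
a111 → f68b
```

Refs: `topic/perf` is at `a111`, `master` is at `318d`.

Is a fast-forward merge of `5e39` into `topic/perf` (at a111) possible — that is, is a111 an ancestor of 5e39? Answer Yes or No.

No

A fast-forward from a111 to 5e39 is possible iff a111 is an ancestor of 5e39.
Ancestors of 5e39: {5e39, 9f4d}.
a111 is not among them, so fast-forward is not possible.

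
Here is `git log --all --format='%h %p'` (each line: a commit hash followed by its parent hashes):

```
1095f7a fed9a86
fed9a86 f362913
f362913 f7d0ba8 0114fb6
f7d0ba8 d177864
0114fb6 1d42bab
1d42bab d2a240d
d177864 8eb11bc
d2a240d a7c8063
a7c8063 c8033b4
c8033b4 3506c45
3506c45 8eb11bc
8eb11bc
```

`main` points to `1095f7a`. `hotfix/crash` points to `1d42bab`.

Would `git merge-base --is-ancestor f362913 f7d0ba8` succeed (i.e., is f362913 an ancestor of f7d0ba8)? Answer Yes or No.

Ancestors of f7d0ba8: {8eb11bc, d177864, f7d0ba8}.
f362913 is not in that set, so it is not an ancestor of f7d0ba8.

No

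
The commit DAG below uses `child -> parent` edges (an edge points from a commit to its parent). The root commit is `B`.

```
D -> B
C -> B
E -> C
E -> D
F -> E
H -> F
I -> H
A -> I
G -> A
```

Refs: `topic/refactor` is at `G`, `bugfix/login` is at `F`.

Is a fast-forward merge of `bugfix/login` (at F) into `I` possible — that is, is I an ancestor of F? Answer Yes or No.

A fast-forward from I to F is possible iff I is an ancestor of F.
Ancestors of F: {B, C, D, E, F}.
I is not among them, so fast-forward is not possible.

No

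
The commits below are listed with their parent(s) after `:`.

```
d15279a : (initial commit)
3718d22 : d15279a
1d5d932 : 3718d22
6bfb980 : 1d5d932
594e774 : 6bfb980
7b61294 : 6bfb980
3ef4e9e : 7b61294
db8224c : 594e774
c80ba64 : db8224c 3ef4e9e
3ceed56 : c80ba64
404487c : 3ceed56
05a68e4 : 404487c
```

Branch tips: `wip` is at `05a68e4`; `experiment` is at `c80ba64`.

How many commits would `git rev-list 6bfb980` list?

4

Walking parent pointers from 6bfb980: reachable set = {1d5d932, 3718d22, 6bfb980, d15279a}.
That is 4 commits.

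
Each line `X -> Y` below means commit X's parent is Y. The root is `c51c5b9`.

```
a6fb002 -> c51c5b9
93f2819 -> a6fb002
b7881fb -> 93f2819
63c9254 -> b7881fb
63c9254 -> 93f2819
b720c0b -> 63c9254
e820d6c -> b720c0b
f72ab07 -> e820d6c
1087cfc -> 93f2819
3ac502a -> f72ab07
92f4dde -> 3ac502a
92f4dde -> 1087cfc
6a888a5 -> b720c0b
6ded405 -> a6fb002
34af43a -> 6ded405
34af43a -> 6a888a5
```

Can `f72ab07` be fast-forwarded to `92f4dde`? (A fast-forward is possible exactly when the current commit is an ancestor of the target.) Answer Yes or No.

A fast-forward from f72ab07 to 92f4dde is possible iff f72ab07 is an ancestor of 92f4dde.
Ancestors of 92f4dde: {1087cfc, 3ac502a, 63c9254, 92f4dde, 93f2819, a6fb002, b720c0b, b7881fb, c51c5b9, e820d6c, f72ab07}.
f72ab07 is among them, so fast-forward is possible.

Yes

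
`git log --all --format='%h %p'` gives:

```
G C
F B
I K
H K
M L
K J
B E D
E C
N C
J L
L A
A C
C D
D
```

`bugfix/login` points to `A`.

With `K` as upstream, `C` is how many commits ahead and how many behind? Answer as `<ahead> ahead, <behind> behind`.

Reachable from C: {C, D}.
Reachable from K: {A, C, D, J, K, L}.
Only in C's history (ahead): {} — 0.
Only in K's history (behind): {A, J, K, L} — 4.

0 ahead, 4 behind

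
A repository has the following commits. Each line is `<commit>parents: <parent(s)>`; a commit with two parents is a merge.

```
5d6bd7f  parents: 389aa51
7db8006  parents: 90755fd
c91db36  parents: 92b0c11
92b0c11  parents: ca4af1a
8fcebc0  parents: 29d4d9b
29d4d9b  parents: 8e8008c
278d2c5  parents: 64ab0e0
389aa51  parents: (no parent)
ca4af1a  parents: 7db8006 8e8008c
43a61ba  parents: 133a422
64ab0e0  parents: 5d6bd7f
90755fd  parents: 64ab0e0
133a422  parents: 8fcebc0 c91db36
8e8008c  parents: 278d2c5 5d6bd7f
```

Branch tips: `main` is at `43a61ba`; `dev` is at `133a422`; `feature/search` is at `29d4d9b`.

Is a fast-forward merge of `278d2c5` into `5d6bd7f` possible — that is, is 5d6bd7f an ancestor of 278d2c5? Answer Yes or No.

A fast-forward from 5d6bd7f to 278d2c5 is possible iff 5d6bd7f is an ancestor of 278d2c5.
Ancestors of 278d2c5: {278d2c5, 389aa51, 5d6bd7f, 64ab0e0}.
5d6bd7f is among them, so fast-forward is possible.

Yes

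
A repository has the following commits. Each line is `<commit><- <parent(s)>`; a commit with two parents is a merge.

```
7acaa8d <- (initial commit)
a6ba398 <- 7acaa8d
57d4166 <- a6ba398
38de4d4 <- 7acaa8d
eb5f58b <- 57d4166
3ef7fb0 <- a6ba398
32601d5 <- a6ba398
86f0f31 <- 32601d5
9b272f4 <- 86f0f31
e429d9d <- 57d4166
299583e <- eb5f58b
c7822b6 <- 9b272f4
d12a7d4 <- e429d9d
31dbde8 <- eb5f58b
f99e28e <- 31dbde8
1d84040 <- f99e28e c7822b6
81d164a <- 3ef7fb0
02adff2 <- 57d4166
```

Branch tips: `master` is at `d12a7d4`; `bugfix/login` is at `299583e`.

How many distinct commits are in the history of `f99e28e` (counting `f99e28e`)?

6

Walking parent pointers from f99e28e: reachable set = {31dbde8, 57d4166, 7acaa8d, a6ba398, eb5f58b, f99e28e}.
That is 6 commits.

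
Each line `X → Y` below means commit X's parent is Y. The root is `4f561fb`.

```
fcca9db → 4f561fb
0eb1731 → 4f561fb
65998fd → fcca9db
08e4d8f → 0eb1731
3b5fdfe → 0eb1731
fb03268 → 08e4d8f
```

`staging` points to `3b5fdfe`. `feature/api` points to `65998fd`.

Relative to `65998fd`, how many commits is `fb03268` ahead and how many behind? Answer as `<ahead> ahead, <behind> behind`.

Reachable from fb03268: {08e4d8f, 0eb1731, 4f561fb, fb03268}.
Reachable from 65998fd: {4f561fb, 65998fd, fcca9db}.
Only in fb03268's history (ahead): {08e4d8f, 0eb1731, fb03268} — 3.
Only in 65998fd's history (behind): {65998fd, fcca9db} — 2.

3 ahead, 2 behind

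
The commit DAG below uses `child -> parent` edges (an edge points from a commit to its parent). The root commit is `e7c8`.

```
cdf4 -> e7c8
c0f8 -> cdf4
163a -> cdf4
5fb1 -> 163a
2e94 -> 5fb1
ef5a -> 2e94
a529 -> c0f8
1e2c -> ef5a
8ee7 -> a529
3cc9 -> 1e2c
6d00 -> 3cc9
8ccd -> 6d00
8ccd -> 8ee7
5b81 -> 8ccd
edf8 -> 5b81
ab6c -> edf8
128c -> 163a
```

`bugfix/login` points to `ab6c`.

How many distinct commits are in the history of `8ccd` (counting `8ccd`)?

13

Walking parent pointers from 8ccd: reachable set = {163a, 1e2c, 2e94, 3cc9, 5fb1, 6d00, 8ccd, 8ee7, a529, c0f8, cdf4, e7c8, ef5a}.
That is 13 commits.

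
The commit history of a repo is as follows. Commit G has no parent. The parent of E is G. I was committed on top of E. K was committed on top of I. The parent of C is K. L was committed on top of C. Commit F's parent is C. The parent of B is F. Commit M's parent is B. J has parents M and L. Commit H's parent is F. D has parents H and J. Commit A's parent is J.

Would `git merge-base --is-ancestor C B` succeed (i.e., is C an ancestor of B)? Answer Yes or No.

Yes

Ancestors of B (commits reachable by following parents): {B, C, E, F, G, I, K}.
C is in that set, so it is an ancestor of B.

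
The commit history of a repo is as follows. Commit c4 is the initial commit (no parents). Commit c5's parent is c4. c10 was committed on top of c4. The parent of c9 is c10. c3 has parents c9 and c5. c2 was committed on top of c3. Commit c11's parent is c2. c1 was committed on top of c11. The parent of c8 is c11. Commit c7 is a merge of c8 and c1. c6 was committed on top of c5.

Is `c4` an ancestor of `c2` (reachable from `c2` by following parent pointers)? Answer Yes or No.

Ancestors of c2 (commits reachable by following parents): {c10, c2, c3, c4, c5, c9}.
c4 is in that set, so it is an ancestor of c2.

Yes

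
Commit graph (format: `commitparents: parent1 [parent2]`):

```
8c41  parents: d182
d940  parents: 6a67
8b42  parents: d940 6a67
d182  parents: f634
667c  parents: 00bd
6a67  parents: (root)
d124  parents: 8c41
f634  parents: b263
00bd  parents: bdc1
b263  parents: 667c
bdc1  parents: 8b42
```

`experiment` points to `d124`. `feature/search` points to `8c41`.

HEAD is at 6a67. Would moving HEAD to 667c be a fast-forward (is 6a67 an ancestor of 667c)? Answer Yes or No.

Yes

A fast-forward from 6a67 to 667c is possible iff 6a67 is an ancestor of 667c.
Ancestors of 667c: {00bd, 667c, 6a67, 8b42, bdc1, d940}.
6a67 is among them, so fast-forward is possible.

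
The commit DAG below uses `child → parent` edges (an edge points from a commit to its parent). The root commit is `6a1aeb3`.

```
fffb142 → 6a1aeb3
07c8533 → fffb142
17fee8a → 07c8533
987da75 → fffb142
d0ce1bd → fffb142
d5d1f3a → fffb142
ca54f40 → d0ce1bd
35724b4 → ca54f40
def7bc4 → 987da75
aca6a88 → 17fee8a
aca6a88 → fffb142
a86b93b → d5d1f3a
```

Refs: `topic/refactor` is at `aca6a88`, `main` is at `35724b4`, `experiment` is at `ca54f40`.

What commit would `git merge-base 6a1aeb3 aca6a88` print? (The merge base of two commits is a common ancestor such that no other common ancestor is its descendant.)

6a1aeb3

Ancestors of 6a1aeb3: {6a1aeb3}.
Ancestors of aca6a88: {07c8533, 17fee8a, 6a1aeb3, aca6a88, fffb142}.
Common ancestors: {6a1aeb3}.
The only common ancestor is 6a1aeb3, so it is the merge base.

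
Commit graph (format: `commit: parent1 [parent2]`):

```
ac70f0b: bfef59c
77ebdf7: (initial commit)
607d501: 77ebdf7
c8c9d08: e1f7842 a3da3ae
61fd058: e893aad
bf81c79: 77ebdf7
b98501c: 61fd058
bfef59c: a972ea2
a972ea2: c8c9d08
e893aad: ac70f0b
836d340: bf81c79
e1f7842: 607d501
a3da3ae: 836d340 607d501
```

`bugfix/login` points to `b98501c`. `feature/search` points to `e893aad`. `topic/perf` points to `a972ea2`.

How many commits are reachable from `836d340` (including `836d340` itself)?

Walking parent pointers from 836d340: reachable set = {77ebdf7, 836d340, bf81c79}.
That is 3 commits.

3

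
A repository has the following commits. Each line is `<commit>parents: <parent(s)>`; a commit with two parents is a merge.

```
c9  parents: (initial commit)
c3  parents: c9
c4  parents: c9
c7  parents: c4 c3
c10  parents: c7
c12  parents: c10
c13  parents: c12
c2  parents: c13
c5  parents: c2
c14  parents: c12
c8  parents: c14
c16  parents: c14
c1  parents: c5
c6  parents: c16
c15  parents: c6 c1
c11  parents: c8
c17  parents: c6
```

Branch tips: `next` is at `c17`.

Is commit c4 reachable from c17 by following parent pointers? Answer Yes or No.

Ancestors of c17 (commits reachable by following parents): {c10, c12, c14, c16, c17, c3, c4, c6, c7, c9}.
c4 is in that set, so it is an ancestor of c17.

Yes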